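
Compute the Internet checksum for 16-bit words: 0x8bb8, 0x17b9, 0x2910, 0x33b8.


Sum all words (with carry folding):
+ 0x8bb8 = 0x8bb8
+ 0x17b9 = 0xa371
+ 0x2910 = 0xcc81
+ 0x33b8 = 0x003a
One's complement: ~0x003a
Checksum = 0xffc5


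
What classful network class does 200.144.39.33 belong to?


First octet: 200
Binary: 11001000
110xxxxx -> Class C (192-223)
Class C, default mask 255.255.255.0 (/24)


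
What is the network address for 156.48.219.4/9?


IP:   10011100.00110000.11011011.00000100
Mask: 11111111.10000000.00000000.00000000
AND operation:
Net:  10011100.00000000.00000000.00000000
Network: 156.0.0.0/9


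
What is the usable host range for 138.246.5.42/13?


Network: 138.240.0.0
Broadcast: 138.247.255.255
First usable = network + 1
Last usable = broadcast - 1
Range: 138.240.0.1 to 138.247.255.254


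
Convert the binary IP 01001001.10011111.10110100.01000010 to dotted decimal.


01001001 = 73
10011111 = 159
10110100 = 180
01000010 = 66
IP: 73.159.180.66


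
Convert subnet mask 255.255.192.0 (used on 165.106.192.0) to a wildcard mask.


Subnet mask: 255.255.192.0
Wildcard = 255.255.255.255 - subnet mask
255 - 255 = 0
255 - 255 = 0
255 - 192 = 63
255 - 0 = 255
Wildcard: 0.0.63.255


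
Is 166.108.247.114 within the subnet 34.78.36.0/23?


Subnet network: 34.78.36.0
Test IP AND mask: 166.108.246.0
No, 166.108.247.114 is not in 34.78.36.0/23


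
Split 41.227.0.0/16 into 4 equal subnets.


New prefix = 16 + 2 = 18
Each subnet has 16384 addresses
  41.227.0.0/18
  41.227.64.0/18
  41.227.128.0/18
  41.227.192.0/18
Subnets: 41.227.0.0/18, 41.227.64.0/18, 41.227.128.0/18, 41.227.192.0/18


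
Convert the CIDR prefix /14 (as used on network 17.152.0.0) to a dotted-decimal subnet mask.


/14 means 14 network bits, 18 host bits
Binary: 11111111111111000000000000000000
Mask: 255.252.0.0


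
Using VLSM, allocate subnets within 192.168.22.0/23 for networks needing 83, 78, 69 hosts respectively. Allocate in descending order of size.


83 hosts -> /25 (126 usable): 192.168.22.0/25
78 hosts -> /25 (126 usable): 192.168.22.128/25
69 hosts -> /25 (126 usable): 192.168.23.0/25
Allocation: 192.168.22.0/25 (83 hosts, 126 usable); 192.168.22.128/25 (78 hosts, 126 usable); 192.168.23.0/25 (69 hosts, 126 usable)


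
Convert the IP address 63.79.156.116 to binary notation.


63 = 00111111
79 = 01001111
156 = 10011100
116 = 01110100
Binary: 00111111.01001111.10011100.01110100


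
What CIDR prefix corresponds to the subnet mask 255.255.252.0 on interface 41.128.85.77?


Binary: 11111111.11111111.11111100.00000000
Count leading 1s
Prefix: /22


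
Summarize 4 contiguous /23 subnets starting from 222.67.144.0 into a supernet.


Original prefix: /23
Number of subnets: 4 = 2^2
New prefix = 23 - 2 = 21
Supernet: 222.67.144.0/21


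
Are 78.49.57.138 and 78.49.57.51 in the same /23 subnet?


Mask: 255.255.254.0
78.49.57.138 AND mask = 78.49.56.0
78.49.57.51 AND mask = 78.49.56.0
Yes, same subnet (78.49.56.0)


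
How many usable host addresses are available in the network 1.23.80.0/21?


Host bits = 32 - 21 = 11
Total addresses = 2^11 = 2048
Usable = total - 2 (network and broadcast)
Usable hosts: 2046


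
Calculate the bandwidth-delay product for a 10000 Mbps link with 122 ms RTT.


BDP = bandwidth * RTT
= 10000 Mbps * 122 ms
= 10000 * 1e6 * 122 / 1000 bits
= 1220000000 bits
= 152500000 bytes
= 148925.7812 KB
BDP = 1220000000 bits (152500000 bytes)


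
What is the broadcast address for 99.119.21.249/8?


Network: 99.0.0.0/8
Host bits = 24
Set all host bits to 1:
Broadcast: 99.255.255.255


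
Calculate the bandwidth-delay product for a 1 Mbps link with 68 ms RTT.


BDP = bandwidth * RTT
= 1 Mbps * 68 ms
= 1 * 1e6 * 68 / 1000 bits
= 68000 bits
= 8500 bytes
= 8.3008 KB
BDP = 68000 bits (8500 bytes)


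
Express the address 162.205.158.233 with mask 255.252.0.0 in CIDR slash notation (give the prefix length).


Binary: 11111111.11111100.00000000.00000000
Count leading 1s
Prefix: /14


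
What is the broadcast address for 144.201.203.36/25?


Network: 144.201.203.0/25
Host bits = 7
Set all host bits to 1:
Broadcast: 144.201.203.127


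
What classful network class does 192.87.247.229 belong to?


First octet: 192
Binary: 11000000
110xxxxx -> Class C (192-223)
Class C, default mask 255.255.255.0 (/24)


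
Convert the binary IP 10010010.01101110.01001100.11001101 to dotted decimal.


10010010 = 146
01101110 = 110
01001100 = 76
11001101 = 205
IP: 146.110.76.205


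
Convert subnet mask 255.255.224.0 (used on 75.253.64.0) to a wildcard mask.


Subnet mask: 255.255.224.0
Wildcard = 255.255.255.255 - subnet mask
255 - 255 = 0
255 - 255 = 0
255 - 224 = 31
255 - 0 = 255
Wildcard: 0.0.31.255


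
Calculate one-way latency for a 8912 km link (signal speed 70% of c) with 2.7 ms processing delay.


Speed = 0.7 * 3e5 km/s = 210000 km/s
Propagation delay = 8912 / 210000 = 0.0424 s = 42.4381 ms
Processing delay = 2.7 ms
Total one-way latency = 45.1381 ms


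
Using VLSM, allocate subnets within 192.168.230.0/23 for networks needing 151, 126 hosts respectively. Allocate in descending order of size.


151 hosts -> /24 (254 usable): 192.168.230.0/24
126 hosts -> /25 (126 usable): 192.168.231.0/25
Allocation: 192.168.230.0/24 (151 hosts, 254 usable); 192.168.231.0/25 (126 hosts, 126 usable)


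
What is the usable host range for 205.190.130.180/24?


Network: 205.190.130.0
Broadcast: 205.190.130.255
First usable = network + 1
Last usable = broadcast - 1
Range: 205.190.130.1 to 205.190.130.254


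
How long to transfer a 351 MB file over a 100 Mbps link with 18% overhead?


Effective throughput = 100 * (1 - 18/100) = 82 Mbps
File size in Mb = 351 * 8 = 2808 Mb
Time = 2808 / 82
Time = 34.2439 seconds


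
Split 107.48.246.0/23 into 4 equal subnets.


New prefix = 23 + 2 = 25
Each subnet has 128 addresses
  107.48.246.0/25
  107.48.246.128/25
  107.48.247.0/25
  107.48.247.128/25
Subnets: 107.48.246.0/25, 107.48.246.128/25, 107.48.247.0/25, 107.48.247.128/25


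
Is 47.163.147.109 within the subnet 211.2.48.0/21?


Subnet network: 211.2.48.0
Test IP AND mask: 47.163.144.0
No, 47.163.147.109 is not in 211.2.48.0/21


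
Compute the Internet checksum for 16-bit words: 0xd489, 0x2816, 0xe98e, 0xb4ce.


Sum all words (with carry folding):
+ 0xd489 = 0xd489
+ 0x2816 = 0xfc9f
+ 0xe98e = 0xe62e
+ 0xb4ce = 0x9afd
One's complement: ~0x9afd
Checksum = 0x6502


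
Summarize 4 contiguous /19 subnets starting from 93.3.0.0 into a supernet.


Original prefix: /19
Number of subnets: 4 = 2^2
New prefix = 19 - 2 = 17
Supernet: 93.3.0.0/17


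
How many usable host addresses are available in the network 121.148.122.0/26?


Host bits = 32 - 26 = 6
Total addresses = 2^6 = 64
Usable = total - 2 (network and broadcast)
Usable hosts: 62


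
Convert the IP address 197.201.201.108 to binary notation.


197 = 11000101
201 = 11001001
201 = 11001001
108 = 01101100
Binary: 11000101.11001001.11001001.01101100


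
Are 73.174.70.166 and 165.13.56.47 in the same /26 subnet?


Mask: 255.255.255.192
73.174.70.166 AND mask = 73.174.70.128
165.13.56.47 AND mask = 165.13.56.0
No, different subnets (73.174.70.128 vs 165.13.56.0)


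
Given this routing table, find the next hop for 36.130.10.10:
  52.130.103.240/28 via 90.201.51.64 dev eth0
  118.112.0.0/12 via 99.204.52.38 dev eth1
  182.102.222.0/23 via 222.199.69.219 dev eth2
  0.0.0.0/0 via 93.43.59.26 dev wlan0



Longest prefix match for 36.130.10.10:
  /28 52.130.103.240: no
  /12 118.112.0.0: no
  /23 182.102.222.0: no
  /0 0.0.0.0: MATCH
Selected: next-hop 93.43.59.26 via wlan0 (matched /0)


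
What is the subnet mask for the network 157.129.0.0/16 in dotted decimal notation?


/16 means 16 network bits, 16 host bits
Binary: 11111111111111110000000000000000
Mask: 255.255.0.0


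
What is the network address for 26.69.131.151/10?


IP:   00011010.01000101.10000011.10010111
Mask: 11111111.11000000.00000000.00000000
AND operation:
Net:  00011010.01000000.00000000.00000000
Network: 26.64.0.0/10


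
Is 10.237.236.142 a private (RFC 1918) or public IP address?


RFC 1918 private ranges:
  10.0.0.0/8 (10.0.0.0 - 10.255.255.255)
  172.16.0.0/12 (172.16.0.0 - 172.31.255.255)
  192.168.0.0/16 (192.168.0.0 - 192.168.255.255)
Private (in 10.0.0.0/8)


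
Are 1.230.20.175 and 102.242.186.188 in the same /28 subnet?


Mask: 255.255.255.240
1.230.20.175 AND mask = 1.230.20.160
102.242.186.188 AND mask = 102.242.186.176
No, different subnets (1.230.20.160 vs 102.242.186.176)


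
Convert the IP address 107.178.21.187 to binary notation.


107 = 01101011
178 = 10110010
21 = 00010101
187 = 10111011
Binary: 01101011.10110010.00010101.10111011


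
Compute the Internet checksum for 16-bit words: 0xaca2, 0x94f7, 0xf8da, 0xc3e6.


Sum all words (with carry folding):
+ 0xaca2 = 0xaca2
+ 0x94f7 = 0x419a
+ 0xf8da = 0x3a75
+ 0xc3e6 = 0xfe5b
One's complement: ~0xfe5b
Checksum = 0x01a4


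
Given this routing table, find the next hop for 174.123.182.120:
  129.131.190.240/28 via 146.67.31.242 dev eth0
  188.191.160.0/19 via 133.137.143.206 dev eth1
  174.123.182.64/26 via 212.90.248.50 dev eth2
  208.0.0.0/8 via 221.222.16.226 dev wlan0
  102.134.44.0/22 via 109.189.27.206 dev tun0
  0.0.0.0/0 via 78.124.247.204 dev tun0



Longest prefix match for 174.123.182.120:
  /28 129.131.190.240: no
  /19 188.191.160.0: no
  /26 174.123.182.64: MATCH
  /8 208.0.0.0: no
  /22 102.134.44.0: no
  /0 0.0.0.0: MATCH
Selected: next-hop 212.90.248.50 via eth2 (matched /26)


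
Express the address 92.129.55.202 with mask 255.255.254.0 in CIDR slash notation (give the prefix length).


Binary: 11111111.11111111.11111110.00000000
Count leading 1s
Prefix: /23


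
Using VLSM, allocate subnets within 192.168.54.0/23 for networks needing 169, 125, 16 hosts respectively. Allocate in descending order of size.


169 hosts -> /24 (254 usable): 192.168.54.0/24
125 hosts -> /25 (126 usable): 192.168.55.0/25
16 hosts -> /27 (30 usable): 192.168.55.128/27
Allocation: 192.168.54.0/24 (169 hosts, 254 usable); 192.168.55.0/25 (125 hosts, 126 usable); 192.168.55.128/27 (16 hosts, 30 usable)


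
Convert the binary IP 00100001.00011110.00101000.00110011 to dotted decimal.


00100001 = 33
00011110 = 30
00101000 = 40
00110011 = 51
IP: 33.30.40.51


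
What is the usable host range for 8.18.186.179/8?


Network: 8.0.0.0
Broadcast: 8.255.255.255
First usable = network + 1
Last usable = broadcast - 1
Range: 8.0.0.1 to 8.255.255.254


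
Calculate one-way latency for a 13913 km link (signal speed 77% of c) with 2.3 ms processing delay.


Speed = 0.77 * 3e5 km/s = 231000 km/s
Propagation delay = 13913 / 231000 = 0.0602 s = 60.2294 ms
Processing delay = 2.3 ms
Total one-way latency = 62.5294 ms


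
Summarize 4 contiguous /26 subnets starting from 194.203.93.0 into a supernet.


Original prefix: /26
Number of subnets: 4 = 2^2
New prefix = 26 - 2 = 24
Supernet: 194.203.93.0/24


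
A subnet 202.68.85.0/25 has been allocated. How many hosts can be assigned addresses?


Host bits = 32 - 25 = 7
Total addresses = 2^7 = 128
Usable = total - 2 (network and broadcast)
Usable hosts: 126


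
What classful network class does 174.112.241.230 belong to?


First octet: 174
Binary: 10101110
10xxxxxx -> Class B (128-191)
Class B, default mask 255.255.0.0 (/16)


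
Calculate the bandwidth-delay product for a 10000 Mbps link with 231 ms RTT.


BDP = bandwidth * RTT
= 10000 Mbps * 231 ms
= 10000 * 1e6 * 231 / 1000 bits
= 2310000000 bits
= 288750000 bytes
= 281982.4219 KB
BDP = 2310000000 bits (288750000 bytes)


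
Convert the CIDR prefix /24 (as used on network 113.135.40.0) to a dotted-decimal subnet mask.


/24 means 24 network bits, 8 host bits
Binary: 11111111111111111111111100000000
Mask: 255.255.255.0


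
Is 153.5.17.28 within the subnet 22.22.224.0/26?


Subnet network: 22.22.224.0
Test IP AND mask: 153.5.17.0
No, 153.5.17.28 is not in 22.22.224.0/26


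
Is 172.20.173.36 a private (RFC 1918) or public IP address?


RFC 1918 private ranges:
  10.0.0.0/8 (10.0.0.0 - 10.255.255.255)
  172.16.0.0/12 (172.16.0.0 - 172.31.255.255)
  192.168.0.0/16 (192.168.0.0 - 192.168.255.255)
Private (in 172.16.0.0/12)


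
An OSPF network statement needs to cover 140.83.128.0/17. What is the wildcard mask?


Subnet mask: 255.255.128.0
Wildcard = 255.255.255.255 - subnet mask
255 - 255 = 0
255 - 255 = 0
255 - 128 = 127
255 - 0 = 255
Wildcard: 0.0.127.255


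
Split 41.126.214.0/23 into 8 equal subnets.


New prefix = 23 + 3 = 26
Each subnet has 64 addresses
  41.126.214.0/26
  41.126.214.64/26
  41.126.214.128/26
  41.126.214.192/26
  41.126.215.0/26
  41.126.215.64/26
  41.126.215.128/26
  41.126.215.192/26
Subnets: 41.126.214.0/26, 41.126.214.64/26, 41.126.214.128/26, 41.126.214.192/26, 41.126.215.0/26, 41.126.215.64/26, 41.126.215.128/26, 41.126.215.192/26


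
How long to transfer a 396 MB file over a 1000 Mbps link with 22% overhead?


Effective throughput = 1000 * (1 - 22/100) = 780 Mbps
File size in Mb = 396 * 8 = 3168 Mb
Time = 3168 / 780
Time = 4.0615 seconds


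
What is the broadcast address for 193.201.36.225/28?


Network: 193.201.36.224/28
Host bits = 4
Set all host bits to 1:
Broadcast: 193.201.36.239


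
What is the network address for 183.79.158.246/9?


IP:   10110111.01001111.10011110.11110110
Mask: 11111111.10000000.00000000.00000000
AND operation:
Net:  10110111.00000000.00000000.00000000
Network: 183.0.0.0/9


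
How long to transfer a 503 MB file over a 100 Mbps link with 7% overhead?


Effective throughput = 100 * (1 - 7/100) = 93 Mbps
File size in Mb = 503 * 8 = 4024 Mb
Time = 4024 / 93
Time = 43.2688 seconds


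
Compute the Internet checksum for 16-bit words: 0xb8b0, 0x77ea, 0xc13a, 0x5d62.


Sum all words (with carry folding):
+ 0xb8b0 = 0xb8b0
+ 0x77ea = 0x309b
+ 0xc13a = 0xf1d5
+ 0x5d62 = 0x4f38
One's complement: ~0x4f38
Checksum = 0xb0c7


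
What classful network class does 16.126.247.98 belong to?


First octet: 16
Binary: 00010000
0xxxxxxx -> Class A (1-126)
Class A, default mask 255.0.0.0 (/8)


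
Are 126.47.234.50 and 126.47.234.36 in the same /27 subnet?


Mask: 255.255.255.224
126.47.234.50 AND mask = 126.47.234.32
126.47.234.36 AND mask = 126.47.234.32
Yes, same subnet (126.47.234.32)


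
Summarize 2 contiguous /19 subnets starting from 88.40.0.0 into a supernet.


Original prefix: /19
Number of subnets: 2 = 2^1
New prefix = 19 - 1 = 18
Supernet: 88.40.0.0/18


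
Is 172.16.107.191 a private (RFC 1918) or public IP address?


RFC 1918 private ranges:
  10.0.0.0/8 (10.0.0.0 - 10.255.255.255)
  172.16.0.0/12 (172.16.0.0 - 172.31.255.255)
  192.168.0.0/16 (192.168.0.0 - 192.168.255.255)
Private (in 172.16.0.0/12)


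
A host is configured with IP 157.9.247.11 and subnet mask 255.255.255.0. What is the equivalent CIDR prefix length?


Binary: 11111111.11111111.11111111.00000000
Count leading 1s
Prefix: /24


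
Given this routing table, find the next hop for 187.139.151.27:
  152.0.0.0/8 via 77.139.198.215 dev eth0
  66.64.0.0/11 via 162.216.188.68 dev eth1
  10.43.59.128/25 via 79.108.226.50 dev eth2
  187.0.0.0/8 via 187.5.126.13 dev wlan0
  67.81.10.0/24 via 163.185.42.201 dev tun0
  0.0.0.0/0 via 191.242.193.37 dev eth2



Longest prefix match for 187.139.151.27:
  /8 152.0.0.0: no
  /11 66.64.0.0: no
  /25 10.43.59.128: no
  /8 187.0.0.0: MATCH
  /24 67.81.10.0: no
  /0 0.0.0.0: MATCH
Selected: next-hop 187.5.126.13 via wlan0 (matched /8)


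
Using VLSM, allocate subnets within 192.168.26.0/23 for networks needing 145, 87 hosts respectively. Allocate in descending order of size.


145 hosts -> /24 (254 usable): 192.168.26.0/24
87 hosts -> /25 (126 usable): 192.168.27.0/25
Allocation: 192.168.26.0/24 (145 hosts, 254 usable); 192.168.27.0/25 (87 hosts, 126 usable)


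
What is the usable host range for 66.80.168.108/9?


Network: 66.0.0.0
Broadcast: 66.127.255.255
First usable = network + 1
Last usable = broadcast - 1
Range: 66.0.0.1 to 66.127.255.254


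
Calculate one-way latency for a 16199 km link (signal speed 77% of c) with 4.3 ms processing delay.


Speed = 0.77 * 3e5 km/s = 231000 km/s
Propagation delay = 16199 / 231000 = 0.0701 s = 70.1255 ms
Processing delay = 4.3 ms
Total one-way latency = 74.4255 ms


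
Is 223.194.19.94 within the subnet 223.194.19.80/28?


Subnet network: 223.194.19.80
Test IP AND mask: 223.194.19.80
Yes, 223.194.19.94 is in 223.194.19.80/28


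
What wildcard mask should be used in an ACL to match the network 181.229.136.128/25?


Subnet mask: 255.255.255.128
Wildcard = 255.255.255.255 - subnet mask
255 - 255 = 0
255 - 255 = 0
255 - 255 = 0
255 - 128 = 127
Wildcard: 0.0.0.127


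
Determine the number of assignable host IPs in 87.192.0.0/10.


Host bits = 32 - 10 = 22
Total addresses = 2^22 = 4194304
Usable = total - 2 (network and broadcast)
Usable hosts: 4194302


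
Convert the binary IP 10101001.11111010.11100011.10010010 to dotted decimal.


10101001 = 169
11111010 = 250
11100011 = 227
10010010 = 146
IP: 169.250.227.146


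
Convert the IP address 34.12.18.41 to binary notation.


34 = 00100010
12 = 00001100
18 = 00010010
41 = 00101001
Binary: 00100010.00001100.00010010.00101001


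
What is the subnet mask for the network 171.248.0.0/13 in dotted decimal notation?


/13 means 13 network bits, 19 host bits
Binary: 11111111111110000000000000000000
Mask: 255.248.0.0


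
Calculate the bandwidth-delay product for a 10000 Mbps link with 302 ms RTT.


BDP = bandwidth * RTT
= 10000 Mbps * 302 ms
= 10000 * 1e6 * 302 / 1000 bits
= 3020000000 bits
= 377500000 bytes
= 368652.3438 KB
BDP = 3020000000 bits (377500000 bytes)


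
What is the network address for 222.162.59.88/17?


IP:   11011110.10100010.00111011.01011000
Mask: 11111111.11111111.10000000.00000000
AND operation:
Net:  11011110.10100010.00000000.00000000
Network: 222.162.0.0/17


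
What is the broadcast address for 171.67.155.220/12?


Network: 171.64.0.0/12
Host bits = 20
Set all host bits to 1:
Broadcast: 171.79.255.255


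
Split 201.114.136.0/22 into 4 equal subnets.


New prefix = 22 + 2 = 24
Each subnet has 256 addresses
  201.114.136.0/24
  201.114.137.0/24
  201.114.138.0/24
  201.114.139.0/24
Subnets: 201.114.136.0/24, 201.114.137.0/24, 201.114.138.0/24, 201.114.139.0/24


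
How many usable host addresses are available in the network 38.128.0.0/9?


Host bits = 32 - 9 = 23
Total addresses = 2^23 = 8388608
Usable = total - 2 (network and broadcast)
Usable hosts: 8388606


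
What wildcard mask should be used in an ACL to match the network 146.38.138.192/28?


Subnet mask: 255.255.255.240
Wildcard = 255.255.255.255 - subnet mask
255 - 255 = 0
255 - 255 = 0
255 - 255 = 0
255 - 240 = 15
Wildcard: 0.0.0.15


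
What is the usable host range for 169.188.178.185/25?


Network: 169.188.178.128
Broadcast: 169.188.178.255
First usable = network + 1
Last usable = broadcast - 1
Range: 169.188.178.129 to 169.188.178.254


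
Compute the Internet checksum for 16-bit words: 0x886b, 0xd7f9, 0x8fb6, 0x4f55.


Sum all words (with carry folding):
+ 0x886b = 0x886b
+ 0xd7f9 = 0x6065
+ 0x8fb6 = 0xf01b
+ 0x4f55 = 0x3f71
One's complement: ~0x3f71
Checksum = 0xc08e


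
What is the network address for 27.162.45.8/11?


IP:   00011011.10100010.00101101.00001000
Mask: 11111111.11100000.00000000.00000000
AND operation:
Net:  00011011.10100000.00000000.00000000
Network: 27.160.0.0/11


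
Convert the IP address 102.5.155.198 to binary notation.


102 = 01100110
5 = 00000101
155 = 10011011
198 = 11000110
Binary: 01100110.00000101.10011011.11000110


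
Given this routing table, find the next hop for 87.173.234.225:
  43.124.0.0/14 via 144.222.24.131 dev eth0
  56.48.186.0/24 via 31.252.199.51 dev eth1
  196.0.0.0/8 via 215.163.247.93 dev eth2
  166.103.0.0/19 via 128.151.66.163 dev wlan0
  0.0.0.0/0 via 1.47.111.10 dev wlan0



Longest prefix match for 87.173.234.225:
  /14 43.124.0.0: no
  /24 56.48.186.0: no
  /8 196.0.0.0: no
  /19 166.103.0.0: no
  /0 0.0.0.0: MATCH
Selected: next-hop 1.47.111.10 via wlan0 (matched /0)


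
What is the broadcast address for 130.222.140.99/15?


Network: 130.222.0.0/15
Host bits = 17
Set all host bits to 1:
Broadcast: 130.223.255.255


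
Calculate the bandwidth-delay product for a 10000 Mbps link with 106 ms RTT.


BDP = bandwidth * RTT
= 10000 Mbps * 106 ms
= 10000 * 1e6 * 106 / 1000 bits
= 1060000000 bits
= 132500000 bytes
= 129394.5312 KB
BDP = 1060000000 bits (132500000 bytes)


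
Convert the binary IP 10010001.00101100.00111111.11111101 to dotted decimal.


10010001 = 145
00101100 = 44
00111111 = 63
11111101 = 253
IP: 145.44.63.253


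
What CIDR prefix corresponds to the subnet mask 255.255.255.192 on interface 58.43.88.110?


Binary: 11111111.11111111.11111111.11000000
Count leading 1s
Prefix: /26


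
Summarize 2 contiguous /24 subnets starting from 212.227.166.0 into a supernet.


Original prefix: /24
Number of subnets: 2 = 2^1
New prefix = 24 - 1 = 23
Supernet: 212.227.166.0/23


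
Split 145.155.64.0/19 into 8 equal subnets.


New prefix = 19 + 3 = 22
Each subnet has 1024 addresses
  145.155.64.0/22
  145.155.68.0/22
  145.155.72.0/22
  145.155.76.0/22
  145.155.80.0/22
  145.155.84.0/22
  145.155.88.0/22
  145.155.92.0/22
Subnets: 145.155.64.0/22, 145.155.68.0/22, 145.155.72.0/22, 145.155.76.0/22, 145.155.80.0/22, 145.155.84.0/22, 145.155.88.0/22, 145.155.92.0/22


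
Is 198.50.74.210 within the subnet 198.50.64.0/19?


Subnet network: 198.50.64.0
Test IP AND mask: 198.50.64.0
Yes, 198.50.74.210 is in 198.50.64.0/19


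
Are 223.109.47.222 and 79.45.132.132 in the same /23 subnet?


Mask: 255.255.254.0
223.109.47.222 AND mask = 223.109.46.0
79.45.132.132 AND mask = 79.45.132.0
No, different subnets (223.109.46.0 vs 79.45.132.0)


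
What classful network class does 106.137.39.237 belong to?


First octet: 106
Binary: 01101010
0xxxxxxx -> Class A (1-126)
Class A, default mask 255.0.0.0 (/8)


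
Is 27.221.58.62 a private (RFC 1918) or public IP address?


RFC 1918 private ranges:
  10.0.0.0/8 (10.0.0.0 - 10.255.255.255)
  172.16.0.0/12 (172.16.0.0 - 172.31.255.255)
  192.168.0.0/16 (192.168.0.0 - 192.168.255.255)
Public (not in any RFC 1918 range)


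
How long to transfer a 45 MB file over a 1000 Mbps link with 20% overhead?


Effective throughput = 1000 * (1 - 20/100) = 800 Mbps
File size in Mb = 45 * 8 = 360 Mb
Time = 360 / 800
Time = 0.45 seconds


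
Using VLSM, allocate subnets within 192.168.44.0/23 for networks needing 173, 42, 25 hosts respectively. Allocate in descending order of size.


173 hosts -> /24 (254 usable): 192.168.44.0/24
42 hosts -> /26 (62 usable): 192.168.45.0/26
25 hosts -> /27 (30 usable): 192.168.45.64/27
Allocation: 192.168.44.0/24 (173 hosts, 254 usable); 192.168.45.0/26 (42 hosts, 62 usable); 192.168.45.64/27 (25 hosts, 30 usable)


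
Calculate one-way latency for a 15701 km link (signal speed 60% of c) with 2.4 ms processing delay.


Speed = 0.6 * 3e5 km/s = 180000 km/s
Propagation delay = 15701 / 180000 = 0.0872 s = 87.2278 ms
Processing delay = 2.4 ms
Total one-way latency = 89.6278 ms


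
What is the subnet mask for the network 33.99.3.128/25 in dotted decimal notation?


/25 means 25 network bits, 7 host bits
Binary: 11111111111111111111111110000000
Mask: 255.255.255.128


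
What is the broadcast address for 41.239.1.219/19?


Network: 41.239.0.0/19
Host bits = 13
Set all host bits to 1:
Broadcast: 41.239.31.255


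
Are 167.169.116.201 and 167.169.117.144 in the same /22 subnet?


Mask: 255.255.252.0
167.169.116.201 AND mask = 167.169.116.0
167.169.117.144 AND mask = 167.169.116.0
Yes, same subnet (167.169.116.0)


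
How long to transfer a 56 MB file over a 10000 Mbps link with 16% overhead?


Effective throughput = 10000 * (1 - 16/100) = 8400 Mbps
File size in Mb = 56 * 8 = 448 Mb
Time = 448 / 8400
Time = 0.0533 seconds


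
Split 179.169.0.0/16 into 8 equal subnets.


New prefix = 16 + 3 = 19
Each subnet has 8192 addresses
  179.169.0.0/19
  179.169.32.0/19
  179.169.64.0/19
  179.169.96.0/19
  179.169.128.0/19
  179.169.160.0/19
  179.169.192.0/19
  179.169.224.0/19
Subnets: 179.169.0.0/19, 179.169.32.0/19, 179.169.64.0/19, 179.169.96.0/19, 179.169.128.0/19, 179.169.160.0/19, 179.169.192.0/19, 179.169.224.0/19


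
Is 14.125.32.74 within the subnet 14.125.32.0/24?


Subnet network: 14.125.32.0
Test IP AND mask: 14.125.32.0
Yes, 14.125.32.74 is in 14.125.32.0/24


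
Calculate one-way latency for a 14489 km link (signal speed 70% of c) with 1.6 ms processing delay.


Speed = 0.7 * 3e5 km/s = 210000 km/s
Propagation delay = 14489 / 210000 = 0.069 s = 68.9952 ms
Processing delay = 1.6 ms
Total one-way latency = 70.5952 ms


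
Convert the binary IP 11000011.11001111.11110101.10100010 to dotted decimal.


11000011 = 195
11001111 = 207
11110101 = 245
10100010 = 162
IP: 195.207.245.162


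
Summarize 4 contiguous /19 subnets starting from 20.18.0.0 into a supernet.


Original prefix: /19
Number of subnets: 4 = 2^2
New prefix = 19 - 2 = 17
Supernet: 20.18.0.0/17


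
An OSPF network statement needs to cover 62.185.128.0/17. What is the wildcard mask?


Subnet mask: 255.255.128.0
Wildcard = 255.255.255.255 - subnet mask
255 - 255 = 0
255 - 255 = 0
255 - 128 = 127
255 - 0 = 255
Wildcard: 0.0.127.255


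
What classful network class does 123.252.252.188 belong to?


First octet: 123
Binary: 01111011
0xxxxxxx -> Class A (1-126)
Class A, default mask 255.0.0.0 (/8)


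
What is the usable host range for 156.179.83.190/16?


Network: 156.179.0.0
Broadcast: 156.179.255.255
First usable = network + 1
Last usable = broadcast - 1
Range: 156.179.0.1 to 156.179.255.254


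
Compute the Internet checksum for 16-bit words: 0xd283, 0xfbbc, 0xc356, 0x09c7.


Sum all words (with carry folding):
+ 0xd283 = 0xd283
+ 0xfbbc = 0xce40
+ 0xc356 = 0x9197
+ 0x09c7 = 0x9b5e
One's complement: ~0x9b5e
Checksum = 0x64a1


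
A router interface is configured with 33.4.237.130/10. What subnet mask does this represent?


/10 means 10 network bits, 22 host bits
Binary: 11111111110000000000000000000000
Mask: 255.192.0.0


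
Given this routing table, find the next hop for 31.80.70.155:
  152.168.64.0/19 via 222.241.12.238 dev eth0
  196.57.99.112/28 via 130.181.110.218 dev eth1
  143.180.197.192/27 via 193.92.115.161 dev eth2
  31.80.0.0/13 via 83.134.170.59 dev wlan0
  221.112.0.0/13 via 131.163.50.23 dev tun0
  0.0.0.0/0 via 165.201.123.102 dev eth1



Longest prefix match for 31.80.70.155:
  /19 152.168.64.0: no
  /28 196.57.99.112: no
  /27 143.180.197.192: no
  /13 31.80.0.0: MATCH
  /13 221.112.0.0: no
  /0 0.0.0.0: MATCH
Selected: next-hop 83.134.170.59 via wlan0 (matched /13)


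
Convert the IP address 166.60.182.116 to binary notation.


166 = 10100110
60 = 00111100
182 = 10110110
116 = 01110100
Binary: 10100110.00111100.10110110.01110100


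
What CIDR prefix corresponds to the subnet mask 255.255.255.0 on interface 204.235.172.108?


Binary: 11111111.11111111.11111111.00000000
Count leading 1s
Prefix: /24


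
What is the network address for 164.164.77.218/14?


IP:   10100100.10100100.01001101.11011010
Mask: 11111111.11111100.00000000.00000000
AND operation:
Net:  10100100.10100100.00000000.00000000
Network: 164.164.0.0/14


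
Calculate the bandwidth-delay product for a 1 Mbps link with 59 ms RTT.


BDP = bandwidth * RTT
= 1 Mbps * 59 ms
= 1 * 1e6 * 59 / 1000 bits
= 59000 bits
= 7375 bytes
= 7.2021 KB
BDP = 59000 bits (7375 bytes)


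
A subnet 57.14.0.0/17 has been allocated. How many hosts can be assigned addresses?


Host bits = 32 - 17 = 15
Total addresses = 2^15 = 32768
Usable = total - 2 (network and broadcast)
Usable hosts: 32766


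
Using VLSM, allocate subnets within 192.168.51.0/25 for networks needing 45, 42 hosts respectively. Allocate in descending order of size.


45 hosts -> /26 (62 usable): 192.168.51.0/26
42 hosts -> /26 (62 usable): 192.168.51.64/26
Allocation: 192.168.51.0/26 (45 hosts, 62 usable); 192.168.51.64/26 (42 hosts, 62 usable)


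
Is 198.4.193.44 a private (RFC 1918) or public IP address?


RFC 1918 private ranges:
  10.0.0.0/8 (10.0.0.0 - 10.255.255.255)
  172.16.0.0/12 (172.16.0.0 - 172.31.255.255)
  192.168.0.0/16 (192.168.0.0 - 192.168.255.255)
Public (not in any RFC 1918 range)


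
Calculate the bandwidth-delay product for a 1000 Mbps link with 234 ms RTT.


BDP = bandwidth * RTT
= 1000 Mbps * 234 ms
= 1000 * 1e6 * 234 / 1000 bits
= 234000000 bits
= 29250000 bytes
= 28564.4531 KB
BDP = 234000000 bits (29250000 bytes)


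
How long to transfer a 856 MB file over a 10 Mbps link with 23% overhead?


Effective throughput = 10 * (1 - 23/100) = 7.7 Mbps
File size in Mb = 856 * 8 = 6848 Mb
Time = 6848 / 7.7
Time = 889.3506 seconds


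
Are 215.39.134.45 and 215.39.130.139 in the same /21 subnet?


Mask: 255.255.248.0
215.39.134.45 AND mask = 215.39.128.0
215.39.130.139 AND mask = 215.39.128.0
Yes, same subnet (215.39.128.0)


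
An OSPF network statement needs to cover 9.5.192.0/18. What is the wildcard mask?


Subnet mask: 255.255.192.0
Wildcard = 255.255.255.255 - subnet mask
255 - 255 = 0
255 - 255 = 0
255 - 192 = 63
255 - 0 = 255
Wildcard: 0.0.63.255


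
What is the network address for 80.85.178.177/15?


IP:   01010000.01010101.10110010.10110001
Mask: 11111111.11111110.00000000.00000000
AND operation:
Net:  01010000.01010100.00000000.00000000
Network: 80.84.0.0/15


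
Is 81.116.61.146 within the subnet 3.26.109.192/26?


Subnet network: 3.26.109.192
Test IP AND mask: 81.116.61.128
No, 81.116.61.146 is not in 3.26.109.192/26


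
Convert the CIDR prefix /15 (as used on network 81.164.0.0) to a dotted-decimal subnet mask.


/15 means 15 network bits, 17 host bits
Binary: 11111111111111100000000000000000
Mask: 255.254.0.0


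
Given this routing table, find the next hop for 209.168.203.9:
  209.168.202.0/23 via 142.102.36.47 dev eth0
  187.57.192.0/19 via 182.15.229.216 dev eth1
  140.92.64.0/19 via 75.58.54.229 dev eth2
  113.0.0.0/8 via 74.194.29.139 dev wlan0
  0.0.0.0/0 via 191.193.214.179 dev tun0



Longest prefix match for 209.168.203.9:
  /23 209.168.202.0: MATCH
  /19 187.57.192.0: no
  /19 140.92.64.0: no
  /8 113.0.0.0: no
  /0 0.0.0.0: MATCH
Selected: next-hop 142.102.36.47 via eth0 (matched /23)


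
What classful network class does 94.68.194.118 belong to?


First octet: 94
Binary: 01011110
0xxxxxxx -> Class A (1-126)
Class A, default mask 255.0.0.0 (/8)


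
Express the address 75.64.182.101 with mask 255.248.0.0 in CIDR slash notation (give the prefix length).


Binary: 11111111.11111000.00000000.00000000
Count leading 1s
Prefix: /13


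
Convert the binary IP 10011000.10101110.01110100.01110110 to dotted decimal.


10011000 = 152
10101110 = 174
01110100 = 116
01110110 = 118
IP: 152.174.116.118


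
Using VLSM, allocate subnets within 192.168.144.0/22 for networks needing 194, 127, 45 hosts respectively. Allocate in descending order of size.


194 hosts -> /24 (254 usable): 192.168.144.0/24
127 hosts -> /24 (254 usable): 192.168.145.0/24
45 hosts -> /26 (62 usable): 192.168.146.0/26
Allocation: 192.168.144.0/24 (194 hosts, 254 usable); 192.168.145.0/24 (127 hosts, 254 usable); 192.168.146.0/26 (45 hosts, 62 usable)


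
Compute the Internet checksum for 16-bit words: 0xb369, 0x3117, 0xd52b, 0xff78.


Sum all words (with carry folding):
+ 0xb369 = 0xb369
+ 0x3117 = 0xe480
+ 0xd52b = 0xb9ac
+ 0xff78 = 0xb925
One's complement: ~0xb925
Checksum = 0x46da


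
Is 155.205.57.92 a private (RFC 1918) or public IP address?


RFC 1918 private ranges:
  10.0.0.0/8 (10.0.0.0 - 10.255.255.255)
  172.16.0.0/12 (172.16.0.0 - 172.31.255.255)
  192.168.0.0/16 (192.168.0.0 - 192.168.255.255)
Public (not in any RFC 1918 range)


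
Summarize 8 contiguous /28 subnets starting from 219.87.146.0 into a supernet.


Original prefix: /28
Number of subnets: 8 = 2^3
New prefix = 28 - 3 = 25
Supernet: 219.87.146.0/25


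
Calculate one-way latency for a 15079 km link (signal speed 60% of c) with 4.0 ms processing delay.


Speed = 0.6 * 3e5 km/s = 180000 km/s
Propagation delay = 15079 / 180000 = 0.0838 s = 83.7722 ms
Processing delay = 4.0 ms
Total one-way latency = 87.7722 ms


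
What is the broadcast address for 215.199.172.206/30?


Network: 215.199.172.204/30
Host bits = 2
Set all host bits to 1:
Broadcast: 215.199.172.207


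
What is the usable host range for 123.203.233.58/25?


Network: 123.203.233.0
Broadcast: 123.203.233.127
First usable = network + 1
Last usable = broadcast - 1
Range: 123.203.233.1 to 123.203.233.126


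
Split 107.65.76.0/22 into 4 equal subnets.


New prefix = 22 + 2 = 24
Each subnet has 256 addresses
  107.65.76.0/24
  107.65.77.0/24
  107.65.78.0/24
  107.65.79.0/24
Subnets: 107.65.76.0/24, 107.65.77.0/24, 107.65.78.0/24, 107.65.79.0/24


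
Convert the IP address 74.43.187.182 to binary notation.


74 = 01001010
43 = 00101011
187 = 10111011
182 = 10110110
Binary: 01001010.00101011.10111011.10110110


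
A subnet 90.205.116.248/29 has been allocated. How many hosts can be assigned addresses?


Host bits = 32 - 29 = 3
Total addresses = 2^3 = 8
Usable = total - 2 (network and broadcast)
Usable hosts: 6


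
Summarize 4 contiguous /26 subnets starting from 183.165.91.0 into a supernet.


Original prefix: /26
Number of subnets: 4 = 2^2
New prefix = 26 - 2 = 24
Supernet: 183.165.91.0/24


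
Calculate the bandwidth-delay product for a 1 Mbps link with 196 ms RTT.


BDP = bandwidth * RTT
= 1 Mbps * 196 ms
= 1 * 1e6 * 196 / 1000 bits
= 196000 bits
= 24500 bytes
= 23.9258 KB
BDP = 196000 bits (24500 bytes)


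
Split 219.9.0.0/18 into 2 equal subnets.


New prefix = 18 + 1 = 19
Each subnet has 8192 addresses
  219.9.0.0/19
  219.9.32.0/19
Subnets: 219.9.0.0/19, 219.9.32.0/19


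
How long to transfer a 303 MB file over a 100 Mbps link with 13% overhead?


Effective throughput = 100 * (1 - 13/100) = 87 Mbps
File size in Mb = 303 * 8 = 2424 Mb
Time = 2424 / 87
Time = 27.8621 seconds


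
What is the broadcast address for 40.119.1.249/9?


Network: 40.0.0.0/9
Host bits = 23
Set all host bits to 1:
Broadcast: 40.127.255.255


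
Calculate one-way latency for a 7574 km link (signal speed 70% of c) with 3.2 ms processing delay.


Speed = 0.7 * 3e5 km/s = 210000 km/s
Propagation delay = 7574 / 210000 = 0.0361 s = 36.0667 ms
Processing delay = 3.2 ms
Total one-way latency = 39.2667 ms


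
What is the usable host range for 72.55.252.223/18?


Network: 72.55.192.0
Broadcast: 72.55.255.255
First usable = network + 1
Last usable = broadcast - 1
Range: 72.55.192.1 to 72.55.255.254


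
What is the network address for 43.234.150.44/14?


IP:   00101011.11101010.10010110.00101100
Mask: 11111111.11111100.00000000.00000000
AND operation:
Net:  00101011.11101000.00000000.00000000
Network: 43.232.0.0/14


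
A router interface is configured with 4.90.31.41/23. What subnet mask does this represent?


/23 means 23 network bits, 9 host bits
Binary: 11111111111111111111111000000000
Mask: 255.255.254.0


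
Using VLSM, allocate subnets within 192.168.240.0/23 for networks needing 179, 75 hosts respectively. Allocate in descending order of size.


179 hosts -> /24 (254 usable): 192.168.240.0/24
75 hosts -> /25 (126 usable): 192.168.241.0/25
Allocation: 192.168.240.0/24 (179 hosts, 254 usable); 192.168.241.0/25 (75 hosts, 126 usable)


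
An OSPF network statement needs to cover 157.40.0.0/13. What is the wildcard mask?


Subnet mask: 255.248.0.0
Wildcard = 255.255.255.255 - subnet mask
255 - 255 = 0
255 - 248 = 7
255 - 0 = 255
255 - 0 = 255
Wildcard: 0.7.255.255


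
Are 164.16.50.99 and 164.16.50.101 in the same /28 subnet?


Mask: 255.255.255.240
164.16.50.99 AND mask = 164.16.50.96
164.16.50.101 AND mask = 164.16.50.96
Yes, same subnet (164.16.50.96)


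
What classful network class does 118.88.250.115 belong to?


First octet: 118
Binary: 01110110
0xxxxxxx -> Class A (1-126)
Class A, default mask 255.0.0.0 (/8)


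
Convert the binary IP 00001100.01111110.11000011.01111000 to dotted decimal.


00001100 = 12
01111110 = 126
11000011 = 195
01111000 = 120
IP: 12.126.195.120


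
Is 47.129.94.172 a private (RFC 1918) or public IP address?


RFC 1918 private ranges:
  10.0.0.0/8 (10.0.0.0 - 10.255.255.255)
  172.16.0.0/12 (172.16.0.0 - 172.31.255.255)
  192.168.0.0/16 (192.168.0.0 - 192.168.255.255)
Public (not in any RFC 1918 range)


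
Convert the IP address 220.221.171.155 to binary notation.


220 = 11011100
221 = 11011101
171 = 10101011
155 = 10011011
Binary: 11011100.11011101.10101011.10011011


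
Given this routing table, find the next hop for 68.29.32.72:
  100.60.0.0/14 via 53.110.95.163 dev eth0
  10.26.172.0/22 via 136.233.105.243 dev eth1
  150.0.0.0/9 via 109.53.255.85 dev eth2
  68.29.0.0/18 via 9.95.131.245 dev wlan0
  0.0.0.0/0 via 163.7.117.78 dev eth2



Longest prefix match for 68.29.32.72:
  /14 100.60.0.0: no
  /22 10.26.172.0: no
  /9 150.0.0.0: no
  /18 68.29.0.0: MATCH
  /0 0.0.0.0: MATCH
Selected: next-hop 9.95.131.245 via wlan0 (matched /18)


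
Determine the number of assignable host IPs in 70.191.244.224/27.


Host bits = 32 - 27 = 5
Total addresses = 2^5 = 32
Usable = total - 2 (network and broadcast)
Usable hosts: 30


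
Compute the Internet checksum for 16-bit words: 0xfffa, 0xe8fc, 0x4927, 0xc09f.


Sum all words (with carry folding):
+ 0xfffa = 0xfffa
+ 0xe8fc = 0xe8f7
+ 0x4927 = 0x321f
+ 0xc09f = 0xf2be
One's complement: ~0xf2be
Checksum = 0x0d41


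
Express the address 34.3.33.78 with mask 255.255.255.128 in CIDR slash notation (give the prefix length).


Binary: 11111111.11111111.11111111.10000000
Count leading 1s
Prefix: /25


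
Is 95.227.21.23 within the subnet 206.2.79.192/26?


Subnet network: 206.2.79.192
Test IP AND mask: 95.227.21.0
No, 95.227.21.23 is not in 206.2.79.192/26


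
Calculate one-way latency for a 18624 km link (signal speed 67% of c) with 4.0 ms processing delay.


Speed = 0.67 * 3e5 km/s = 201000 km/s
Propagation delay = 18624 / 201000 = 0.0927 s = 92.6567 ms
Processing delay = 4.0 ms
Total one-way latency = 96.6567 ms


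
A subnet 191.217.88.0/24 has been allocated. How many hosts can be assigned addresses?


Host bits = 32 - 24 = 8
Total addresses = 2^8 = 256
Usable = total - 2 (network and broadcast)
Usable hosts: 254


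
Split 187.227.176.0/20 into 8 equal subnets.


New prefix = 20 + 3 = 23
Each subnet has 512 addresses
  187.227.176.0/23
  187.227.178.0/23
  187.227.180.0/23
  187.227.182.0/23
  187.227.184.0/23
  187.227.186.0/23
  187.227.188.0/23
  187.227.190.0/23
Subnets: 187.227.176.0/23, 187.227.178.0/23, 187.227.180.0/23, 187.227.182.0/23, 187.227.184.0/23, 187.227.186.0/23, 187.227.188.0/23, 187.227.190.0/23


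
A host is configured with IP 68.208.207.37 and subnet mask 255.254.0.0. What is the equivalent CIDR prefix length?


Binary: 11111111.11111110.00000000.00000000
Count leading 1s
Prefix: /15


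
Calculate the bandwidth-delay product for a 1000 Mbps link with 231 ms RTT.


BDP = bandwidth * RTT
= 1000 Mbps * 231 ms
= 1000 * 1e6 * 231 / 1000 bits
= 231000000 bits
= 28875000 bytes
= 28198.2422 KB
BDP = 231000000 bits (28875000 bytes)


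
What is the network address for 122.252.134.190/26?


IP:   01111010.11111100.10000110.10111110
Mask: 11111111.11111111.11111111.11000000
AND operation:
Net:  01111010.11111100.10000110.10000000
Network: 122.252.134.128/26
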